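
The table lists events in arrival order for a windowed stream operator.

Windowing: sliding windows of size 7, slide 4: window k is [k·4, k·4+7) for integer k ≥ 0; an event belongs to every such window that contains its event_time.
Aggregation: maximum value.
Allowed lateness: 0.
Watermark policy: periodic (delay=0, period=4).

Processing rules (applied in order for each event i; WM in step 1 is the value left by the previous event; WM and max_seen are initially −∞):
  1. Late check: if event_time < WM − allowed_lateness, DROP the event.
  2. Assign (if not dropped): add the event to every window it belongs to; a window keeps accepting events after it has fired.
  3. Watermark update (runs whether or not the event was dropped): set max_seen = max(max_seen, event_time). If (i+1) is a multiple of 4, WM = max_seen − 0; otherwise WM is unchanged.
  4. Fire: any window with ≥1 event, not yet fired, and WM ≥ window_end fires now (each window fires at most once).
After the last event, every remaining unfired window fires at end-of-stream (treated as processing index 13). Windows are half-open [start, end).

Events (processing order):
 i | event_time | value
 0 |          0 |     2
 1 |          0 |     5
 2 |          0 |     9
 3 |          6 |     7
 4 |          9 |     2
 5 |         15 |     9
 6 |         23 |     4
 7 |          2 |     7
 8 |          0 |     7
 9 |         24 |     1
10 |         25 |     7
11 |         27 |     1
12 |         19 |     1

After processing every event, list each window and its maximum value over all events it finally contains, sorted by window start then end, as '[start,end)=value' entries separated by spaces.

i=0 t=0 v=2: → [0,7); WM=−∞
i=1 t=0 v=5: → [0,7); WM=−∞
i=2 t=0 v=9: → [0,7); WM=−∞
i=3 t=6 v=7: → [4,11),[0,7); WM=6
i=4 t=9 v=2: → [8,15),[4,11); WM=6
i=5 t=15 v=9: → [12,19); WM=6
i=6 t=23 v=4: → [20,27); WM=6
i=7 t=2 v=7: DROP (t<6-0); WM=23; [0,7) fires=9 [4,11) fires=7 [8,15) fires=2 [12,19) fires=9
i=8 t=0 v=7: DROP (t<23-0); WM=23
i=9 t=24 v=1: → [24,31),[20,27); WM=23
i=10 t=25 v=7: → [24,31),[20,27); WM=23
i=11 t=27 v=1: → [24,31); WM=27; [20,27) fires=7
i=12 t=19 v=1: DROP (t<27-0); WM=27

[0,7)=9 [4,11)=7 [8,15)=2 [12,19)=9 [20,27)=7 [24,31)=7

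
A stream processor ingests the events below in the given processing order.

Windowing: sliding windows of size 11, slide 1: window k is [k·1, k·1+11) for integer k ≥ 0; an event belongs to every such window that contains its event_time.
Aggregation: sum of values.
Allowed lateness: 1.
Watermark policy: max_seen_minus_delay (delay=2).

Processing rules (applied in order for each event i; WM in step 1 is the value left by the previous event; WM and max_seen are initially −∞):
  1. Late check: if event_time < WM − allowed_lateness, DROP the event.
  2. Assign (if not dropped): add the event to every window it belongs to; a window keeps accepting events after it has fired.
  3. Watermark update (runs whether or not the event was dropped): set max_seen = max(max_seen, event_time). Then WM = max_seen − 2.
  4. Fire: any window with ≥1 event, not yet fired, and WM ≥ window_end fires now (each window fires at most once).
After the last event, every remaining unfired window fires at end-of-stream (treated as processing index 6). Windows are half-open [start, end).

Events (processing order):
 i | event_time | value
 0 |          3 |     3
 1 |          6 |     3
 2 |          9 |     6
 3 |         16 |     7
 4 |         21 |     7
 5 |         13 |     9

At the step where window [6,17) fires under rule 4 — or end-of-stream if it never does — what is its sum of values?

16

i=0 t=3 v=3: → [3,14),[2,13),[1,12),[0,11); WM=1
i=1 t=6 v=3: → [6,17),[5,16),[4,15),[3,14),[2,13),[1,12),[0,11); WM=4
i=2 t=9 v=6: → [9,20),[8,19),[7,18),[6,17),[5,16),[4,15),[3,14),[2,13),[1,12),[0,11); WM=7
i=3 t=16 v=7: → [16,27),[15,26),[14,25),[13,24),[12,23),[11,22),[10,21),[9,20),[8,19),[7,18),[6,17); WM=14; [0,11) fires=12 [1,12) fires=12 [2,13) fires=12 [3,14) fires=12
i=4 t=21 v=7: → [21,32),[20,31),[19,30),[18,29),[17,28),[16,27),[15,26),[14,25),[13,24),[12,23),[11,22); WM=19; [4,15) fires=9 [5,16) fires=9 [6,17) fires=16 [7,18) fires=13 [8,19) fires=13
i=5 t=13 v=9: DROP (t<19-1); WM=19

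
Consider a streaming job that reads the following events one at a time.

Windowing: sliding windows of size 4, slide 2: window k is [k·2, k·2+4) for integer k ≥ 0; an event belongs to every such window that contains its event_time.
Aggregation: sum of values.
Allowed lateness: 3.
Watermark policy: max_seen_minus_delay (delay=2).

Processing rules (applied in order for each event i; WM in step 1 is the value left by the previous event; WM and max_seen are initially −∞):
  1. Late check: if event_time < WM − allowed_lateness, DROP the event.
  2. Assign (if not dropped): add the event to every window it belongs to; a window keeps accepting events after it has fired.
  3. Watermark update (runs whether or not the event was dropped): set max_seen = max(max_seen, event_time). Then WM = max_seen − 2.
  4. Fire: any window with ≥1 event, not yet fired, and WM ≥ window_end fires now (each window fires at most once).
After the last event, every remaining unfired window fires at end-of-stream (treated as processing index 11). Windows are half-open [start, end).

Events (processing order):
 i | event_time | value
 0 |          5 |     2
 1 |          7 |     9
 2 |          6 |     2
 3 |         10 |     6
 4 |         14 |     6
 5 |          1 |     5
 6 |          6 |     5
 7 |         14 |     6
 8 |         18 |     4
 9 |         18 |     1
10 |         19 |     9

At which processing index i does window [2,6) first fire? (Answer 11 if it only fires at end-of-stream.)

3

i=0 t=5 v=2: → [4,8),[2,6); WM=3
i=1 t=7 v=9: → [6,10),[4,8); WM=5
i=2 t=6 v=2: → [6,10),[4,8); WM=5
i=3 t=10 v=6: → [10,14),[8,12); WM=8; [2,6) fires=2 [4,8) fires=13
i=4 t=14 v=6: → [14,18),[12,16); WM=12; [6,10) fires=11 [8,12) fires=6
i=5 t=1 v=5: DROP (t<12-3); WM=12
i=6 t=6 v=5: DROP (t<12-3); WM=12
i=7 t=14 v=6: → [14,18),[12,16); WM=12
i=8 t=18 v=4: → [18,22),[16,20); WM=16; [10,14) fires=6 [12,16) fires=12
i=9 t=18 v=1: → [18,22),[16,20); WM=16
i=10 t=19 v=9: → [18,22),[16,20); WM=17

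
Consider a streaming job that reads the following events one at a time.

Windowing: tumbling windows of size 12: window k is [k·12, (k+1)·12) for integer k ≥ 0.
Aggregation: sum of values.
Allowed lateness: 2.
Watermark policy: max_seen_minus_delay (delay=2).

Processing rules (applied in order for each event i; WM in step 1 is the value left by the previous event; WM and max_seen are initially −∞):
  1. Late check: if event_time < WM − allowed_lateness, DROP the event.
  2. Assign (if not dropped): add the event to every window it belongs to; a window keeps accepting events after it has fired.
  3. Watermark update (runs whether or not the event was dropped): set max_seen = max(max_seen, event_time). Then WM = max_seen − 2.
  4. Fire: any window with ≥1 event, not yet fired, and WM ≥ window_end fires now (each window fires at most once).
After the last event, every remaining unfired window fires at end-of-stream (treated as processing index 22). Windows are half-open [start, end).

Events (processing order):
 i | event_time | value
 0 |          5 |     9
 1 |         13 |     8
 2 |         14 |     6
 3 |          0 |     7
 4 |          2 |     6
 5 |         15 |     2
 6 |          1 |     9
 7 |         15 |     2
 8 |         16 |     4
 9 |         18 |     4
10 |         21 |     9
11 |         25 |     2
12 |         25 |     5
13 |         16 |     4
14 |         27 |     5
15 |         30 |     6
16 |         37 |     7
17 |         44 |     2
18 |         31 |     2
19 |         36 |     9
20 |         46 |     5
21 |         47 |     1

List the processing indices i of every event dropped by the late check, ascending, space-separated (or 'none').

i=0 t=5 v=9: → [0,12); WM=3
i=1 t=13 v=8: → [12,24); WM=11
i=2 t=14 v=6: → [12,24); WM=12; [0,12) fires=9
i=3 t=0 v=7: DROP (t<12-2); WM=12
i=4 t=2 v=6: DROP (t<12-2); WM=12
i=5 t=15 v=2: → [12,24); WM=13
i=6 t=1 v=9: DROP (t<13-2); WM=13
i=7 t=15 v=2: → [12,24); WM=13
i=8 t=16 v=4: → [12,24); WM=14
i=9 t=18 v=4: → [12,24); WM=16
i=10 t=21 v=9: → [12,24); WM=19
i=11 t=25 v=2: → [24,36); WM=23
i=12 t=25 v=5: → [24,36); WM=23
i=13 t=16 v=4: DROP (t<23-2); WM=23
i=14 t=27 v=5: → [24,36); WM=25; [12,24) fires=35
i=15 t=30 v=6: → [24,36); WM=28
i=16 t=37 v=7: → [36,48); WM=35
i=17 t=44 v=2: → [36,48); WM=42; [24,36) fires=18
i=18 t=31 v=2: DROP (t<42-2); WM=42
i=19 t=36 v=9: DROP (t<42-2); WM=42
i=20 t=46 v=5: → [36,48); WM=44
i=21 t=47 v=1: → [36,48); WM=45

3 4 6 13 18 19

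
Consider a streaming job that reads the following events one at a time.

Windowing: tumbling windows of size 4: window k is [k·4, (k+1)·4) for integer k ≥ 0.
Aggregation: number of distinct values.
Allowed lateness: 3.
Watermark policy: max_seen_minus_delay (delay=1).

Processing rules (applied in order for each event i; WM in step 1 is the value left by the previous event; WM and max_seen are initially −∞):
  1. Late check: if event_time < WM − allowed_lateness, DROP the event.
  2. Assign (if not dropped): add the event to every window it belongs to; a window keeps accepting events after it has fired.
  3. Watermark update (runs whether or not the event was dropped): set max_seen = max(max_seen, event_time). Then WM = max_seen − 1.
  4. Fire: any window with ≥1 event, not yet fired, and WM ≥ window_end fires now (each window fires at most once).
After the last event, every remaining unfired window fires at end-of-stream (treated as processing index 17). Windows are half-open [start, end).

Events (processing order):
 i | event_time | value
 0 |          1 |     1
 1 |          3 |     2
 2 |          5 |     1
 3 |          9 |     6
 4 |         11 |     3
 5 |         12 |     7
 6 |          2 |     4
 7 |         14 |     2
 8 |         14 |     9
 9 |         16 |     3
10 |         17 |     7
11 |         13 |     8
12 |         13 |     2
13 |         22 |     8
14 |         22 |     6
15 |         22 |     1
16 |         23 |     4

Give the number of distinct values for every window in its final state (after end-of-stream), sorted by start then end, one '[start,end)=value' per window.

i=0 t=1 v=1: → [0,4); WM=0
i=1 t=3 v=2: → [0,4); WM=2
i=2 t=5 v=1: → [4,8); WM=4; [0,4) fires=2
i=3 t=9 v=6: → [8,12); WM=8; [4,8) fires=1
i=4 t=11 v=3: → [8,12); WM=10
i=5 t=12 v=7: → [12,16); WM=11
i=6 t=2 v=4: DROP (t<11-3); WM=11
i=7 t=14 v=2: → [12,16); WM=13; [8,12) fires=2
i=8 t=14 v=9: → [12,16); WM=13
i=9 t=16 v=3: → [16,20); WM=15
i=10 t=17 v=7: → [16,20); WM=16; [12,16) fires=3
i=11 t=13 v=8: → [12,16); WM=16
i=12 t=13 v=2: → [12,16); WM=16
i=13 t=22 v=8: → [20,24); WM=21; [16,20) fires=2
i=14 t=22 v=6: → [20,24); WM=21
i=15 t=22 v=1: → [20,24); WM=21
i=16 t=23 v=4: → [20,24); WM=22

[0,4)=2 [4,8)=1 [8,12)=2 [12,16)=4 [16,20)=2 [20,24)=4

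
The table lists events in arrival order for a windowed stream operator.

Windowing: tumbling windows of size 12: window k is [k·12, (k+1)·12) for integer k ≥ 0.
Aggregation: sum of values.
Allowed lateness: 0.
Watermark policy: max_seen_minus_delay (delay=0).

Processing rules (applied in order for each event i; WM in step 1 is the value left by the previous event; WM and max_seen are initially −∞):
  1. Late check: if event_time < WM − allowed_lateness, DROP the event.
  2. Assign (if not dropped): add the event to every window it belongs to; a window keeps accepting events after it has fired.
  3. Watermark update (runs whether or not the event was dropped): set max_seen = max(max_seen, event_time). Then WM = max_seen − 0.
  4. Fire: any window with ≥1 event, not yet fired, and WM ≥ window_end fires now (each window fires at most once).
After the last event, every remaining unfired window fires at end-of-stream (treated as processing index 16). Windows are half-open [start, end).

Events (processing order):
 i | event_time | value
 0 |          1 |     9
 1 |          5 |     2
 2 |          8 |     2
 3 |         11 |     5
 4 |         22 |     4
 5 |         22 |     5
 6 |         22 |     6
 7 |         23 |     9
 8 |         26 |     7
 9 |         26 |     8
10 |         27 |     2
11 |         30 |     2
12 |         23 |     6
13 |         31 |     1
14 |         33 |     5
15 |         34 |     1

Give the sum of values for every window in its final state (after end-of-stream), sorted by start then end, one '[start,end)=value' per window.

[0,12)=18 [12,24)=24 [24,36)=26

i=0 t=1 v=9: → [0,12); WM=1
i=1 t=5 v=2: → [0,12); WM=5
i=2 t=8 v=2: → [0,12); WM=8
i=3 t=11 v=5: → [0,12); WM=11
i=4 t=22 v=4: → [12,24); WM=22; [0,12) fires=18
i=5 t=22 v=5: → [12,24); WM=22
i=6 t=22 v=6: → [12,24); WM=22
i=7 t=23 v=9: → [12,24); WM=23
i=8 t=26 v=7: → [24,36); WM=26; [12,24) fires=24
i=9 t=26 v=8: → [24,36); WM=26
i=10 t=27 v=2: → [24,36); WM=27
i=11 t=30 v=2: → [24,36); WM=30
i=12 t=23 v=6: DROP (t<30-0); WM=30
i=13 t=31 v=1: → [24,36); WM=31
i=14 t=33 v=5: → [24,36); WM=33
i=15 t=34 v=1: → [24,36); WM=34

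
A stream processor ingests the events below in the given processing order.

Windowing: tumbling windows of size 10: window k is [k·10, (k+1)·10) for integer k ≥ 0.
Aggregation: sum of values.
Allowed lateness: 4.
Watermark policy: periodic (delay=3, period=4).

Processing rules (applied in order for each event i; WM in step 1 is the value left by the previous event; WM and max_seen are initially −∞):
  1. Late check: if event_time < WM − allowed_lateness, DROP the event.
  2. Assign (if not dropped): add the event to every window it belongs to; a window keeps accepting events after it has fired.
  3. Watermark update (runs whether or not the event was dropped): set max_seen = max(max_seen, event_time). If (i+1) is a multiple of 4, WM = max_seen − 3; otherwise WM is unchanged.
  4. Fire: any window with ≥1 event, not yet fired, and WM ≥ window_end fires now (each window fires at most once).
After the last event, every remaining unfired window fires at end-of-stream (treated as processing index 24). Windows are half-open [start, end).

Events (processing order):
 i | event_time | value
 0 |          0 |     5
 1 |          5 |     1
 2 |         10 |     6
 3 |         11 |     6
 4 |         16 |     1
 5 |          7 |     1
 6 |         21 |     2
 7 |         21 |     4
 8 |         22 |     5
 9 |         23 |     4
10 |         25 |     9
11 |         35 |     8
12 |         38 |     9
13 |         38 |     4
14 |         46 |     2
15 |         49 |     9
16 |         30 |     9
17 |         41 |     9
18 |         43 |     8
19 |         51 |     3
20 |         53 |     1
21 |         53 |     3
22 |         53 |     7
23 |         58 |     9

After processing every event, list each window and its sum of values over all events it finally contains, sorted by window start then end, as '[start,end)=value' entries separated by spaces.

i=0 t=0 v=5: → [0,10); WM=−∞
i=1 t=5 v=1: → [0,10); WM=−∞
i=2 t=10 v=6: → [10,20); WM=−∞
i=3 t=11 v=6: → [10,20); WM=8
i=4 t=16 v=1: → [10,20); WM=8
i=5 t=7 v=1: → [0,10); WM=8
i=6 t=21 v=2: → [20,30); WM=8
i=7 t=21 v=4: → [20,30); WM=18; [0,10) fires=7
i=8 t=22 v=5: → [20,30); WM=18
i=9 t=23 v=4: → [20,30); WM=18
i=10 t=25 v=9: → [20,30); WM=18
i=11 t=35 v=8: → [30,40); WM=32; [10,20) fires=13 [20,30) fires=24
i=12 t=38 v=9: → [30,40); WM=32
i=13 t=38 v=4: → [30,40); WM=32
i=14 t=46 v=2: → [40,50); WM=32
i=15 t=49 v=9: → [40,50); WM=46; [30,40) fires=21
i=16 t=30 v=9: DROP (t<46-4); WM=46
i=17 t=41 v=9: DROP (t<46-4); WM=46
i=18 t=43 v=8: → [40,50); WM=46
i=19 t=51 v=3: → [50,60); WM=48
i=20 t=53 v=1: → [50,60); WM=48
i=21 t=53 v=3: → [50,60); WM=48
i=22 t=53 v=7: → [50,60); WM=48
i=23 t=58 v=9: → [50,60); WM=55; [40,50) fires=19

[0,10)=7 [10,20)=13 [20,30)=24 [30,40)=21 [40,50)=19 [50,60)=23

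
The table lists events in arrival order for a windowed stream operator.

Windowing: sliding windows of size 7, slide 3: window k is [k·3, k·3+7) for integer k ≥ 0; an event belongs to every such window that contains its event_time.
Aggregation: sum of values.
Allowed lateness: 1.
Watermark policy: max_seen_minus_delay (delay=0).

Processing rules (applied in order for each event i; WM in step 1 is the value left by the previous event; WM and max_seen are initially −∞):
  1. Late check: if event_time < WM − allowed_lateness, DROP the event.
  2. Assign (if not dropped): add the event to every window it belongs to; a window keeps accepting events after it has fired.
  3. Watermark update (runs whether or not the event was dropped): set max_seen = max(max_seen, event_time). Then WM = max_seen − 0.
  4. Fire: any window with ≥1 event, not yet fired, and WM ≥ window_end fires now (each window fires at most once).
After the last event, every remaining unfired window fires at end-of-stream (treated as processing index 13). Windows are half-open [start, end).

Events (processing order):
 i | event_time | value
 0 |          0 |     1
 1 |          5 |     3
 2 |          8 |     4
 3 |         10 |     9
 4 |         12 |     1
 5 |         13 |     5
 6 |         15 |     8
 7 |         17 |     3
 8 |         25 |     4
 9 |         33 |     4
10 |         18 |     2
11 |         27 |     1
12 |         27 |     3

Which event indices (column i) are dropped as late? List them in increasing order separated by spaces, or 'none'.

i=0 t=0 v=1: → [0,7); WM=0
i=1 t=5 v=3: → [3,10),[0,7); WM=5
i=2 t=8 v=4: → [6,13),[3,10); WM=8; [0,7) fires=4
i=3 t=10 v=9: → [9,16),[6,13); WM=10; [3,10) fires=7
i=4 t=12 v=1: → [12,19),[9,16),[6,13); WM=12
i=5 t=13 v=5: → [12,19),[9,16); WM=13; [6,13) fires=14
i=6 t=15 v=8: → [15,22),[12,19),[9,16); WM=15
i=7 t=17 v=3: → [15,22),[12,19); WM=17; [9,16) fires=23
i=8 t=25 v=4: → [24,31),[21,28); WM=25; [12,19) fires=17 [15,22) fires=11
i=9 t=33 v=4: → [33,40),[30,37),[27,34); WM=33; [21,28) fires=4 [24,31) fires=4
i=10 t=18 v=2: DROP (t<33-1); WM=33
i=11 t=27 v=1: DROP (t<33-1); WM=33
i=12 t=27 v=3: DROP (t<33-1); WM=33

10 11 12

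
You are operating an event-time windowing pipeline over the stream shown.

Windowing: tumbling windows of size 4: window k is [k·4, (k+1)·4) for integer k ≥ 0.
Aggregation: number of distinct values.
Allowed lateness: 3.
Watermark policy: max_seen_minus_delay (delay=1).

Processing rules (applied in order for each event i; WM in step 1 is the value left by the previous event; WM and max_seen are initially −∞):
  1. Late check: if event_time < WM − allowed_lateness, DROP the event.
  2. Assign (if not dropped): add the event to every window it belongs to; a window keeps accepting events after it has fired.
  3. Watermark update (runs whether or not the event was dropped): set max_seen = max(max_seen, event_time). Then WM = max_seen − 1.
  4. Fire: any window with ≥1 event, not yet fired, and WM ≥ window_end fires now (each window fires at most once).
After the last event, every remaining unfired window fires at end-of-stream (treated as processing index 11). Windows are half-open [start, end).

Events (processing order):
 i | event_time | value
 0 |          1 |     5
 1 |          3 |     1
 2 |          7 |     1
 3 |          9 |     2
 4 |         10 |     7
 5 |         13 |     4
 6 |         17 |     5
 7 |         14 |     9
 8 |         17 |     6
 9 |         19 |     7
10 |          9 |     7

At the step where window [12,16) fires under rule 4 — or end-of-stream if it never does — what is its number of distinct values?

i=0 t=1 v=5: → [0,4); WM=0
i=1 t=3 v=1: → [0,4); WM=2
i=2 t=7 v=1: → [4,8); WM=6; [0,4) fires=2
i=3 t=9 v=2: → [8,12); WM=8; [4,8) fires=1
i=4 t=10 v=7: → [8,12); WM=9
i=5 t=13 v=4: → [12,16); WM=12; [8,12) fires=2
i=6 t=17 v=5: → [16,20); WM=16; [12,16) fires=1
i=7 t=14 v=9: → [12,16); WM=16
i=8 t=17 v=6: → [16,20); WM=16
i=9 t=19 v=7: → [16,20); WM=18
i=10 t=9 v=7: DROP (t<18-3); WM=18

1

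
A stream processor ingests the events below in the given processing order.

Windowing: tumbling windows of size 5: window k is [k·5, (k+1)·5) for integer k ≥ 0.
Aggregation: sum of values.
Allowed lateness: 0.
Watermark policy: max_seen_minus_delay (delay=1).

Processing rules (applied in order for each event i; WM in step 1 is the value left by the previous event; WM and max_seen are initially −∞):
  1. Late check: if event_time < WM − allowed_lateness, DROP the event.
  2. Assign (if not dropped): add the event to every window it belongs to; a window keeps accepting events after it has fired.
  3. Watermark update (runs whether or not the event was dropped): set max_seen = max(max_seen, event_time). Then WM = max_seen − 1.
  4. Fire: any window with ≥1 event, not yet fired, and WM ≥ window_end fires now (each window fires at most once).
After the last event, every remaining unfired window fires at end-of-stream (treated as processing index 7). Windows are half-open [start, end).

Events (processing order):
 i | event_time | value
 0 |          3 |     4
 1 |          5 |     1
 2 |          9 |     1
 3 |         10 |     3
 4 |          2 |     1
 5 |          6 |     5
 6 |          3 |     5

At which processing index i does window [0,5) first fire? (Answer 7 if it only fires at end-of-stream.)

i=0 t=3 v=4: → [0,5); WM=2
i=1 t=5 v=1: → [5,10); WM=4
i=2 t=9 v=1: → [5,10); WM=8; [0,5) fires=4
i=3 t=10 v=3: → [10,15); WM=9
i=4 t=2 v=1: DROP (t<9-0); WM=9
i=5 t=6 v=5: DROP (t<9-0); WM=9
i=6 t=3 v=5: DROP (t<9-0); WM=9

2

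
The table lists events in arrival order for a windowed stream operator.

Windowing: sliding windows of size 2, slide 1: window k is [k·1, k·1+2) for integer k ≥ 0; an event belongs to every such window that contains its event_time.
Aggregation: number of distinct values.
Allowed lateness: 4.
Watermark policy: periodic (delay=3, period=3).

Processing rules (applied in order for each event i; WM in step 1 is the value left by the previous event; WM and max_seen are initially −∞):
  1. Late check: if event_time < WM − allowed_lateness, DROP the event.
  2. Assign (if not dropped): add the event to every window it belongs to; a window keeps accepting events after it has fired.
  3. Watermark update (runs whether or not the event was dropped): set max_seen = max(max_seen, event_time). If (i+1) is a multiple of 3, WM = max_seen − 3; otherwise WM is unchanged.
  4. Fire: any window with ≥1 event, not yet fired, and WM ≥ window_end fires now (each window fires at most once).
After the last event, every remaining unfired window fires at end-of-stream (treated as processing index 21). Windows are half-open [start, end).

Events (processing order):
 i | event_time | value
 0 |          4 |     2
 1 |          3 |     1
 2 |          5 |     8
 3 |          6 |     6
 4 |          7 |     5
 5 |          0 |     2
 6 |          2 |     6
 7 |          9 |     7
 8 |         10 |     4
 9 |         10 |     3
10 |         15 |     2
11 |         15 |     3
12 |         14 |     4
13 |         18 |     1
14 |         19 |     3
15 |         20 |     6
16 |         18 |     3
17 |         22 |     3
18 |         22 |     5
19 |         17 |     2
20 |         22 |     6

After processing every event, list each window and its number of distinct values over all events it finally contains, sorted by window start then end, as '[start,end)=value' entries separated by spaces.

i=0 t=4 v=2: → [4,6),[3,5); WM=−∞
i=1 t=3 v=1: → [3,5),[2,4); WM=−∞
i=2 t=5 v=8: → [5,7),[4,6); WM=2
i=3 t=6 v=6: → [6,8),[5,7); WM=2
i=4 t=7 v=5: → [7,9),[6,8); WM=2
i=5 t=0 v=2: → [0,2); WM=4; [0,2) fires=1 [2,4) fires=1
i=6 t=2 v=6: → [2,4),[1,3); WM=4; [1,3) fires=1
i=7 t=9 v=7: → [9,11),[8,10); WM=4
i=8 t=10 v=4: → [10,12),[9,11); WM=7; [3,5) fires=2 [4,6) fires=2 [5,7) fires=2
i=9 t=10 v=3: → [10,12),[9,11); WM=7
i=10 t=15 v=2: → [15,17),[14,16); WM=7
i=11 t=15 v=3: → [15,17),[14,16); WM=12; [6,8) fires=2 [7,9) fires=1 [8,10) fires=1 [9,11) fires=3 [10,12) fires=2
i=12 t=14 v=4: → [14,16),[13,15); WM=12
i=13 t=18 v=1: → [18,20),[17,19); WM=12
i=14 t=19 v=3: → [19,21),[18,20); WM=16; [13,15) fires=1 [14,16) fires=3
i=15 t=20 v=6: → [20,22),[19,21); WM=16
i=16 t=18 v=3: → [18,20),[17,19); WM=16
i=17 t=22 v=3: → [22,24),[21,23); WM=19; [15,17) fires=2 [17,19) fires=2
i=18 t=22 v=5: → [22,24),[21,23); WM=19
i=19 t=17 v=2: → [17,19),[16,18); WM=19; [16,18) fires=1
i=20 t=22 v=6: → [22,24),[21,23); WM=19

[0,2)=1 [1,3)=1 [2,4)=2 [3,5)=2 [4,6)=2 [5,7)=2 [6,8)=2 [7,9)=1 [8,10)=1 [9,11)=3 [10,12)=2 [13,15)=1 [14,16)=3 [15,17)=2 [16,18)=1 [17,19)=3 [18,20)=2 [19,21)=2 [20,22)=1 [21,23)=3 [22,24)=3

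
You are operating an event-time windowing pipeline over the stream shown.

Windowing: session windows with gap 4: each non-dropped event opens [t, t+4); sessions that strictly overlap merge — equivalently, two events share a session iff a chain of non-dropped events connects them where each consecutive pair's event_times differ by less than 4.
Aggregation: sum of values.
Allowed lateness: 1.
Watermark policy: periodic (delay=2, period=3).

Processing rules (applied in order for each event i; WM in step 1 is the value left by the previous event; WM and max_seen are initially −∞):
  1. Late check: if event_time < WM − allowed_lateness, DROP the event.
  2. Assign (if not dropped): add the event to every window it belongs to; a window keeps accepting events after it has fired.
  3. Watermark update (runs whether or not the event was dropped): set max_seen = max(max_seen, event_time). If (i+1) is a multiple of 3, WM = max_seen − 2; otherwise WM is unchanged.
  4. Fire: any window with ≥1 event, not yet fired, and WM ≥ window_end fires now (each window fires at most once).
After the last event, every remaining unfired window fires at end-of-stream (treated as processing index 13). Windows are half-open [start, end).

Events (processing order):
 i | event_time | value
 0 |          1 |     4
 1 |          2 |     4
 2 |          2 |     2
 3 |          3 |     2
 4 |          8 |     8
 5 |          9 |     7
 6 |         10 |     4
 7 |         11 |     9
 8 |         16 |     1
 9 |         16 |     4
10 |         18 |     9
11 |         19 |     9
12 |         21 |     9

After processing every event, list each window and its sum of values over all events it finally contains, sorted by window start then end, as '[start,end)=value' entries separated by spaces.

[1,7)=12 [8,15)=28 [16,25)=32

i=0 t=1 v=4: → [1,5); WM=−∞
i=1 t=2 v=4: → [1,6); WM=−∞
i=2 t=2 v=2: → [1,6); WM=0
i=3 t=3 v=2: → [1,7); WM=0
i=4 t=8 v=8: → [8,12); WM=0
i=5 t=9 v=7: → [8,13); WM=7
i=6 t=10 v=4: → [8,14); WM=7
i=7 t=11 v=9: → [8,15); WM=7
i=8 t=16 v=1: → [16,20); WM=14
i=9 t=16 v=4: → [16,20); WM=14
i=10 t=18 v=9: → [16,22); WM=14
i=11 t=19 v=9: → [16,23); WM=17
i=12 t=21 v=9: → [16,25); WM=17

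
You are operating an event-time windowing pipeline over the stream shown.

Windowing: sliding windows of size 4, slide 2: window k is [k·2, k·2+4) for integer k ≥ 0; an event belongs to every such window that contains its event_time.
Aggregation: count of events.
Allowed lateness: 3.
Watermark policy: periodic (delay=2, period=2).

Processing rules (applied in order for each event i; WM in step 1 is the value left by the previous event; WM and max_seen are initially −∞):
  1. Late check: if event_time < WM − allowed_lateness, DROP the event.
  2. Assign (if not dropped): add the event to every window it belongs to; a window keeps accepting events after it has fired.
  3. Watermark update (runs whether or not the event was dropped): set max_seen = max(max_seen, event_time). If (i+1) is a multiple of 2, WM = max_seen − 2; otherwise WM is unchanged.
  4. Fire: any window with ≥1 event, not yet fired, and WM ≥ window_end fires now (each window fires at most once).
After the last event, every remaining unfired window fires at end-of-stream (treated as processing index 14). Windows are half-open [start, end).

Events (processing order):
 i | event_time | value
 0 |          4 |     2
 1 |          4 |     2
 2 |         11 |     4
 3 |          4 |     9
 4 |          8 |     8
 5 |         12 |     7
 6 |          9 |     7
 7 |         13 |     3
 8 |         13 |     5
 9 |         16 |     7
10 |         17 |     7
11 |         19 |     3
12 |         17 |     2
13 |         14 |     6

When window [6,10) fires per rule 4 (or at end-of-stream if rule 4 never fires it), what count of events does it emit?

1

i=0 t=4 v=2: → [4,8),[2,6); WM=−∞
i=1 t=4 v=2: → [4,8),[2,6); WM=2
i=2 t=11 v=4: → [10,14),[8,12); WM=2
i=3 t=4 v=9: → [4,8),[2,6); WM=9; [2,6) fires=3 [4,8) fires=3
i=4 t=8 v=8: → [8,12),[6,10); WM=9
i=5 t=12 v=7: → [12,16),[10,14); WM=10; [6,10) fires=1
i=6 t=9 v=7: → [8,12),[6,10); WM=10
i=7 t=13 v=3: → [12,16),[10,14); WM=11
i=8 t=13 v=5: → [12,16),[10,14); WM=11
i=9 t=16 v=7: → [16,20),[14,18); WM=14; [8,12) fires=3 [10,14) fires=4
i=10 t=17 v=7: → [16,20),[14,18); WM=14
i=11 t=19 v=3: → [18,22),[16,20); WM=17; [12,16) fires=3
i=12 t=17 v=2: → [16,20),[14,18); WM=17
i=13 t=14 v=6: → [14,18),[12,16); WM=17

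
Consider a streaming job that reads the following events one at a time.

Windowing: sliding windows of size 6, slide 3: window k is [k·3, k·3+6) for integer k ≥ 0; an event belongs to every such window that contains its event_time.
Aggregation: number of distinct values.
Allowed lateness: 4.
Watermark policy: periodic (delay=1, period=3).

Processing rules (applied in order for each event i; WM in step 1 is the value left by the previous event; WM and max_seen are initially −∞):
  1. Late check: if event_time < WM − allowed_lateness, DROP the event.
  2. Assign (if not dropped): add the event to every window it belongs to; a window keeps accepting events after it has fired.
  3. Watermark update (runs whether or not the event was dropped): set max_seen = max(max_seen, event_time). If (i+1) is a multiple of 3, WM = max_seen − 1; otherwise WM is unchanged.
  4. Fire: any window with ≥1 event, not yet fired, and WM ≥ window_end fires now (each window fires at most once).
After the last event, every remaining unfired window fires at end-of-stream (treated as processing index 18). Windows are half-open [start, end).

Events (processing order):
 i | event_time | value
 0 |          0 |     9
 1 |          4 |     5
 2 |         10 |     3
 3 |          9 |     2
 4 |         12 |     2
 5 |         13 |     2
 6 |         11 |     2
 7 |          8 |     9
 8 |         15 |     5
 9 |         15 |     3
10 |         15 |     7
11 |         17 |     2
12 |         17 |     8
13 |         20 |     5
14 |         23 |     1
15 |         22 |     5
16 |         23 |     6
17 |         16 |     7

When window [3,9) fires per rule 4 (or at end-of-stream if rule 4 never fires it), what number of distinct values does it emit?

1

i=0 t=0 v=9: → [0,6); WM=−∞
i=1 t=4 v=5: → [3,9),[0,6); WM=−∞
i=2 t=10 v=3: → [9,15),[6,12); WM=9; [0,6) fires=2 [3,9) fires=1
i=3 t=9 v=2: → [9,15),[6,12); WM=9
i=4 t=12 v=2: → [12,18),[9,15); WM=9
i=5 t=13 v=2: → [12,18),[9,15); WM=12; [6,12) fires=2
i=6 t=11 v=2: → [9,15),[6,12); WM=12
i=7 t=8 v=9: → [6,12),[3,9); WM=12
i=8 t=15 v=5: → [15,21),[12,18); WM=14
i=9 t=15 v=3: → [15,21),[12,18); WM=14
i=10 t=15 v=7: → [15,21),[12,18); WM=14
i=11 t=17 v=2: → [15,21),[12,18); WM=16; [9,15) fires=2
i=12 t=17 v=8: → [15,21),[12,18); WM=16
i=13 t=20 v=5: → [18,24),[15,21); WM=16
i=14 t=23 v=1: → [21,27),[18,24); WM=22; [12,18) fires=5 [15,21) fires=5
i=15 t=22 v=5: → [21,27),[18,24); WM=22
i=16 t=23 v=6: → [21,27),[18,24); WM=22
i=17 t=16 v=7: DROP (t<22-4); WM=22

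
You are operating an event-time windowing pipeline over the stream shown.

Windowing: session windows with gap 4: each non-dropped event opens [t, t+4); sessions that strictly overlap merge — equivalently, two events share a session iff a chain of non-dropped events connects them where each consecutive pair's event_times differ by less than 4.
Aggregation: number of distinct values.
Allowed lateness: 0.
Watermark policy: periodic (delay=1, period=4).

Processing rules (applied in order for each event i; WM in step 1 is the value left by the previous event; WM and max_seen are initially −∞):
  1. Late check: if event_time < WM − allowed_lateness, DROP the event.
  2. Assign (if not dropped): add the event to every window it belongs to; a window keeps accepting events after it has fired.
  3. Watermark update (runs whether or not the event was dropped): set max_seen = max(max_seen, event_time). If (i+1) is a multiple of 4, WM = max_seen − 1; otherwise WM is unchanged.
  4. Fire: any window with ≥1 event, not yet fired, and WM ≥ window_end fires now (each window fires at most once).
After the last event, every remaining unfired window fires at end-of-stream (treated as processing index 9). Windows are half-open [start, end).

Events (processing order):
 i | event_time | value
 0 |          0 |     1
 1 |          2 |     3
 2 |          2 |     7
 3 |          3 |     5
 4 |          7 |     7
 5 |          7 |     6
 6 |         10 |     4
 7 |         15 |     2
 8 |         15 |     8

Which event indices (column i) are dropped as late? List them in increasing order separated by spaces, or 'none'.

none

i=0 t=0 v=1: → [0,4); WM=−∞
i=1 t=2 v=3: → [0,6); WM=−∞
i=2 t=2 v=7: → [0,6); WM=−∞
i=3 t=3 v=5: → [0,7); WM=2
i=4 t=7 v=7: → [7,11); WM=2
i=5 t=7 v=6: → [7,11); WM=2
i=6 t=10 v=4: → [7,14); WM=2
i=7 t=15 v=2: → [15,19); WM=14
i=8 t=15 v=8: → [15,19); WM=14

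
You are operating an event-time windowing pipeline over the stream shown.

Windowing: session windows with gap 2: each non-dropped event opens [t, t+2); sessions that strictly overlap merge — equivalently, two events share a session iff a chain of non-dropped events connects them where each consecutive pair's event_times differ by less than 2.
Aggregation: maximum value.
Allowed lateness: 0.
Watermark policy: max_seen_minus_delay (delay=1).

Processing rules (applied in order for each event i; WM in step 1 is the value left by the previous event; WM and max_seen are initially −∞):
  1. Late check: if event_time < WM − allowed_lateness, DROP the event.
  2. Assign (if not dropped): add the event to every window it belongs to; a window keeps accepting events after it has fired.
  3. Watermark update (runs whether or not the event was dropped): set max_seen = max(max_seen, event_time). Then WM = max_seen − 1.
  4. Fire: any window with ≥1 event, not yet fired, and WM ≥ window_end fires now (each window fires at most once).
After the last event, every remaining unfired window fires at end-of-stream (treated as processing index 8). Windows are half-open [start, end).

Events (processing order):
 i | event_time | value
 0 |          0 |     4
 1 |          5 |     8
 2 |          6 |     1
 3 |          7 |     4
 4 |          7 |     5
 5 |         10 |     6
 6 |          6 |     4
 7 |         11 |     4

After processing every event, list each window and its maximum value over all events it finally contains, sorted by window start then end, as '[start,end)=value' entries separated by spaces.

[0,2)=4 [5,9)=8 [10,13)=6

i=0 t=0 v=4: → [0,2); WM=-1
i=1 t=5 v=8: → [5,7); WM=4
i=2 t=6 v=1: → [5,8); WM=5
i=3 t=7 v=4: → [5,9); WM=6
i=4 t=7 v=5: → [5,9); WM=6
i=5 t=10 v=6: → [10,12); WM=9
i=6 t=6 v=4: DROP (t<9-0); WM=9
i=7 t=11 v=4: → [10,13); WM=10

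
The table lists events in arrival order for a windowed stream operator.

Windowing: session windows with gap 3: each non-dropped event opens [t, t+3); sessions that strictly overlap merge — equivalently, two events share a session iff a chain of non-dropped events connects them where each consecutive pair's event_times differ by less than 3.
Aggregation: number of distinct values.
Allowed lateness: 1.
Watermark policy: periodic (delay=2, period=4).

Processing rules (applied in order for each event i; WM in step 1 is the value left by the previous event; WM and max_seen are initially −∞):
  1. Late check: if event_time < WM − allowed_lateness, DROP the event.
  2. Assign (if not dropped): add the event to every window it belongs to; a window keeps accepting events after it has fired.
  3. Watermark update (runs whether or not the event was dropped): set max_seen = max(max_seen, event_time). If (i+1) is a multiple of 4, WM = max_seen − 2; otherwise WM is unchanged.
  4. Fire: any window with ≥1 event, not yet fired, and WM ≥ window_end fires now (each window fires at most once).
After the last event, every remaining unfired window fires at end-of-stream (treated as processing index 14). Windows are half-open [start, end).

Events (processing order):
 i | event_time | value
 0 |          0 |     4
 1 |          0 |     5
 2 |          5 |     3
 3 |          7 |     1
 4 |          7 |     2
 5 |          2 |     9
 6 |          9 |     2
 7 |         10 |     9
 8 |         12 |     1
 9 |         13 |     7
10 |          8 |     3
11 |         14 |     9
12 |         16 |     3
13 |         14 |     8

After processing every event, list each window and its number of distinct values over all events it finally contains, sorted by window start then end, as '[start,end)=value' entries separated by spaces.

i=0 t=0 v=4: → [0,3); WM=−∞
i=1 t=0 v=5: → [0,3); WM=−∞
i=2 t=5 v=3: → [5,8); WM=−∞
i=3 t=7 v=1: → [5,10); WM=5
i=4 t=7 v=2: → [5,10); WM=5
i=5 t=2 v=9: DROP (t<5-1); WM=5
i=6 t=9 v=2: → [5,12); WM=5
i=7 t=10 v=9: → [5,13); WM=8
i=8 t=12 v=1: → [5,15); WM=8
i=9 t=13 v=7: → [5,16); WM=8
i=10 t=8 v=3: → [5,16); WM=8
i=11 t=14 v=9: → [5,17); WM=12
i=12 t=16 v=3: → [5,19); WM=12
i=13 t=14 v=8: → [5,19); WM=12

[0,3)=2 [5,19)=6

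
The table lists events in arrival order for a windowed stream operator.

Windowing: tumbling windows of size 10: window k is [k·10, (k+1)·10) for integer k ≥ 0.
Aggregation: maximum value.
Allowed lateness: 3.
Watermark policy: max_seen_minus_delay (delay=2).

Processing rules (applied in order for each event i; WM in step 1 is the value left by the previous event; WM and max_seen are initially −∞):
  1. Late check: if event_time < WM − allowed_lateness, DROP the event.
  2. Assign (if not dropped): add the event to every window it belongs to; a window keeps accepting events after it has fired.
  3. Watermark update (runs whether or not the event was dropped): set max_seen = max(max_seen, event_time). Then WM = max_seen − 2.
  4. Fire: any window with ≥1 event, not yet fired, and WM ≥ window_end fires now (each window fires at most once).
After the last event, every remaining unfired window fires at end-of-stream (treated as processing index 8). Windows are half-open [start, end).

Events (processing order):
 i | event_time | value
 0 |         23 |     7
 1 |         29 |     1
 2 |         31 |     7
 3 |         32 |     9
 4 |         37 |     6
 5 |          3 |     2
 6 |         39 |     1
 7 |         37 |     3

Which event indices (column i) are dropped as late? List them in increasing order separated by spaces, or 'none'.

5

i=0 t=23 v=7: → [20,30); WM=21
i=1 t=29 v=1: → [20,30); WM=27
i=2 t=31 v=7: → [30,40); WM=29
i=3 t=32 v=9: → [30,40); WM=30; [20,30) fires=7
i=4 t=37 v=6: → [30,40); WM=35
i=5 t=3 v=2: DROP (t<35-3); WM=35
i=6 t=39 v=1: → [30,40); WM=37
i=7 t=37 v=3: → [30,40); WM=37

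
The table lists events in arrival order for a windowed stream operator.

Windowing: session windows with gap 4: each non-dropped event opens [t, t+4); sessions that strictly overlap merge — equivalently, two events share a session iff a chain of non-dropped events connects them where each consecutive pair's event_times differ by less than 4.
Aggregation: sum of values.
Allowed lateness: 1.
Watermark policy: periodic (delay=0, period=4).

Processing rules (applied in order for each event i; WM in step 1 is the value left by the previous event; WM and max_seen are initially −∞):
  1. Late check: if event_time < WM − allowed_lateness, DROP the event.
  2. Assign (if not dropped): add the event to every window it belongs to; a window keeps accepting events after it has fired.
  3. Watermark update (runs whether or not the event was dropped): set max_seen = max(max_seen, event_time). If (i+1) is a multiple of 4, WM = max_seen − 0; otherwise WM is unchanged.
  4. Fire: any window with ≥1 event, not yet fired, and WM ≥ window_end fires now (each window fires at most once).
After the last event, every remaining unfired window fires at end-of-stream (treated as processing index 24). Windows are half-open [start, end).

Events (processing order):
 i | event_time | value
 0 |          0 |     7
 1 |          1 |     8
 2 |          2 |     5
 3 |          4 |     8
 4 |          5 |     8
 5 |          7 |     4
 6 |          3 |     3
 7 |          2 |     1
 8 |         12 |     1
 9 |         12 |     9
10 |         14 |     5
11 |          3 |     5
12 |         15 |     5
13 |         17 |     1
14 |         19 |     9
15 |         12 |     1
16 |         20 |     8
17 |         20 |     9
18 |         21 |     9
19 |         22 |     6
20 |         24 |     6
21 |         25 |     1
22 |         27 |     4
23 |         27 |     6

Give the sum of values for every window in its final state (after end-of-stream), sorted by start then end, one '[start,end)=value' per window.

[0,11)=43 [12,31)=79

i=0 t=0 v=7: → [0,4); WM=−∞
i=1 t=1 v=8: → [0,5); WM=−∞
i=2 t=2 v=5: → [0,6); WM=−∞
i=3 t=4 v=8: → [0,8); WM=4
i=4 t=5 v=8: → [0,9); WM=4
i=5 t=7 v=4: → [0,11); WM=4
i=6 t=3 v=3: → [0,11); WM=4
i=7 t=2 v=1: DROP (t<4-1); WM=7
i=8 t=12 v=1: → [12,16); WM=7
i=9 t=12 v=9: → [12,16); WM=7
i=10 t=14 v=5: → [12,18); WM=7
i=11 t=3 v=5: DROP (t<7-1); WM=14
i=12 t=15 v=5: → [12,19); WM=14
i=13 t=17 v=1: → [12,21); WM=14
i=14 t=19 v=9: → [12,23); WM=14
i=15 t=12 v=1: DROP (t<14-1); WM=19
i=16 t=20 v=8: → [12,24); WM=19
i=17 t=20 v=9: → [12,24); WM=19
i=18 t=21 v=9: → [12,25); WM=19
i=19 t=22 v=6: → [12,26); WM=22
i=20 t=24 v=6: → [12,28); WM=22
i=21 t=25 v=1: → [12,29); WM=22
i=22 t=27 v=4: → [12,31); WM=22
i=23 t=27 v=6: → [12,31); WM=27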